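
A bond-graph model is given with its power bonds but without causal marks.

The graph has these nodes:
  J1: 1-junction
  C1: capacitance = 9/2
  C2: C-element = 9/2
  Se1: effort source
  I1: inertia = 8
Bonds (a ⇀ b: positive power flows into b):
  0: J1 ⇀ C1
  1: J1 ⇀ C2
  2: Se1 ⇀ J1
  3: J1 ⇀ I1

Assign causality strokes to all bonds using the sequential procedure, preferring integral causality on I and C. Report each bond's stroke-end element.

#2 |J1  (Se1 fixes effort; stroke away)
#0 |J1  (C1 outputs effort q/C1)
#1 |J1  (C2 outputs effort q/C2)
#3 |I1  (J1 needs exactly one f-in)

#0 |J1
#1 |J1
#2 |J1
#3 |I1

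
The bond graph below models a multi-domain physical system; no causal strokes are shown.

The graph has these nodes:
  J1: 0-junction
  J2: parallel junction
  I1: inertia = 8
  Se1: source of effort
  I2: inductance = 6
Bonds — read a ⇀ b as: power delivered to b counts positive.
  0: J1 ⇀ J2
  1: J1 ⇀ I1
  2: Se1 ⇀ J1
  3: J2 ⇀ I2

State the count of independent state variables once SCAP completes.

#2 →J1  (source Se1 imposes e)
#0 →J2  (common-e at J1 fixed by 2)
#1 →I1  (J1: bond 2 brought effort, rest push out)
#3 →I2  (J2: bond 0 brought effort, rest push out)

2  (I1, I2 all integral)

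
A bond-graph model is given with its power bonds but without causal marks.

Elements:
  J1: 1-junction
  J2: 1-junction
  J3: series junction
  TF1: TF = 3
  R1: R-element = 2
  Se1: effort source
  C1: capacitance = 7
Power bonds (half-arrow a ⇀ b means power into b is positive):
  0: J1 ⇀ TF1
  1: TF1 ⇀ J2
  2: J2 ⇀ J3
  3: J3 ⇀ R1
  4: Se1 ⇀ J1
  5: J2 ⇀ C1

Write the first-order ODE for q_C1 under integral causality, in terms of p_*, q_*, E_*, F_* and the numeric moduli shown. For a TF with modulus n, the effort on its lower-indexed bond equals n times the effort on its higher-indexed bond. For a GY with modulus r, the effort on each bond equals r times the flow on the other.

#4 →J1  (Se1 fixes effort; stroke away)
#0 →TF1  (closing 1-jn rule on J1)
#1 →J2  (TF1: transformer flips bond 0)
#5 →J2  (C1 outputs effort q/C1)
#2 →J3  (closing 1-jn rule on J2)
#3 →R1  (only one flow-in slot at J3)

dq_C1/dt = E_Se1/6 - q_C1/14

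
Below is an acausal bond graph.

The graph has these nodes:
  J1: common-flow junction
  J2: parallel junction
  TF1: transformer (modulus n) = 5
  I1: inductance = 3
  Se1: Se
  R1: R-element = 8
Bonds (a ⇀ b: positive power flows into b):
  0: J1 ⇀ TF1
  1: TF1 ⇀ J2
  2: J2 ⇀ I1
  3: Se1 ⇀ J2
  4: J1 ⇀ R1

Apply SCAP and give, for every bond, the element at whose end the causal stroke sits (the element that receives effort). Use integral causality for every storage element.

b0 |J1
b1 |TF1
b2 |I1
b3 |J2
b4 |R1

β3 →J2  (Se1: effort source, stroke at far end)
β1 →TF1  (common-e at J2 fixed by 3)
β2 →I1  (0-jn J2 has e-setter on 3)
β0 →J1  (TF TF1: opposite of bond 1)
β4 →R1  (J1: last free bond brings flow in)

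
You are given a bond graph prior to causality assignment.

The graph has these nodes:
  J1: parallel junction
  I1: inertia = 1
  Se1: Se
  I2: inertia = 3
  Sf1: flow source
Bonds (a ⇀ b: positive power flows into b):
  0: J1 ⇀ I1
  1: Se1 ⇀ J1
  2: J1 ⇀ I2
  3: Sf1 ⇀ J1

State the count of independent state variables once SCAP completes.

2  (I1, I2 all integral)

#1 |J1  (source Se1 imposes e)
#3 |Sf1  (source Sf1 imposes f)
#0 |I1  (J1 effort already set via bond 1)
#2 |I2  (common-e at J1 fixed by 1)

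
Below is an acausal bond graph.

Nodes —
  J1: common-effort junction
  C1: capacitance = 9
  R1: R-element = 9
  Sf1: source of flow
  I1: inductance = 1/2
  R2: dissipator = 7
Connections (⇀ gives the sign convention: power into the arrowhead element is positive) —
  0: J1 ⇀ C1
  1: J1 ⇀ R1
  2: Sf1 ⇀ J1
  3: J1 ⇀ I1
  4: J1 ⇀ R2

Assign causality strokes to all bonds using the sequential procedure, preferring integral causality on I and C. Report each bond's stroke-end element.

#0 stroke at J1
#1 stroke at R1
#2 stroke at Sf1
#3 stroke at I1
#4 stroke at R2

β2 stroke at Sf1  (Sf1 fixes flow; stroke at Sf1)
β0 stroke at J1  (prefer integral on C1)
β1 stroke at R1  (0-jn J1 has e-setter on 0)
β3 stroke at I1  (common-e at J1 fixed by 0)
β4 stroke at R2  (common-e at J1 fixed by 0)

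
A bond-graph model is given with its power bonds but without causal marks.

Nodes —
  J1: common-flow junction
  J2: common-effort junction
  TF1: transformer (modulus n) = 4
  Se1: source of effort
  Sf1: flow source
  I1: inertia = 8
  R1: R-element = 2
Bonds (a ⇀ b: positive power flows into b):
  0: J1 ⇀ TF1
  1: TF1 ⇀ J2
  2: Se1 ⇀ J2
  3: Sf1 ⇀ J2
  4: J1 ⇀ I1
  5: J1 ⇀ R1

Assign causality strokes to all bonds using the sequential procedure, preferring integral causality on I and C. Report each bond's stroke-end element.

#0 stroke→J1
#1 stroke→TF1
#2 stroke→J2
#3 stroke→Sf1
#4 stroke→I1
#5 stroke→J1

bond 2 |J2  (Se1: effort source, stroke at far end)
bond 3 |Sf1  (Sf1 fixes flow; stroke at Sf1)
bond 1 |TF1  (J2 effort already set via bond 2)
bond 0 |J1  (TF1 one-in-one-out from 1)
bond 4 |I1  (prefer integral on I1)
bond 5 |J1  (J1 flow already set via bond 4)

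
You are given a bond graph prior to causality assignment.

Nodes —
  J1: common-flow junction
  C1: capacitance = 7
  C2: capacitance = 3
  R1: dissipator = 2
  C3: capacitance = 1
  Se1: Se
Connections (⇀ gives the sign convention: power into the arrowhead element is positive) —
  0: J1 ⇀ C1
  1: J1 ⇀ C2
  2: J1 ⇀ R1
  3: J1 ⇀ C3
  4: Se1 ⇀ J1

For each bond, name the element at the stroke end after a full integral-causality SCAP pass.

β0 |J1
β1 |J1
β2 |R1
β3 |J1
β4 |J1

β4 |J1  (Se1 fixes effort; stroke away)
β0 |J1  (prefer integral on C1)
β1 |J1  (C2 integral (e out))
β3 |J1  (C3: C, integral causality)
β2 |R1  (only one flow-in slot at J1)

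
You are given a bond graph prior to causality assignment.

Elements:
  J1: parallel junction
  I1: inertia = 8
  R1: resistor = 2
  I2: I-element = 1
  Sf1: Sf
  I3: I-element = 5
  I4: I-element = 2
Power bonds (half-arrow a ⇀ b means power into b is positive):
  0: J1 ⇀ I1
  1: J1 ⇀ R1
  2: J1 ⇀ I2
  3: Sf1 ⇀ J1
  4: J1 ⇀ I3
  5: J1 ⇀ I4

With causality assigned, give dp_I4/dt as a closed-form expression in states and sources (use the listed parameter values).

dp_I4/dt = 2*F_Sf1 - p_I1/4 - 2*p_I2 - 2*p_I3/5 - p_I4

#3 stroke at Sf1  (Sf1 (Sf) sets flow on bond)
#0 stroke at I1  (I1 integral (f out))
#2 stroke at I2  (prefer integral on I2)
#4 stroke at I3  (I3 outputs flow p/I3)
#5 stroke at I4  (I4 outputs flow p/I4)
#1 stroke at J1  (J1 needs exactly one e-in)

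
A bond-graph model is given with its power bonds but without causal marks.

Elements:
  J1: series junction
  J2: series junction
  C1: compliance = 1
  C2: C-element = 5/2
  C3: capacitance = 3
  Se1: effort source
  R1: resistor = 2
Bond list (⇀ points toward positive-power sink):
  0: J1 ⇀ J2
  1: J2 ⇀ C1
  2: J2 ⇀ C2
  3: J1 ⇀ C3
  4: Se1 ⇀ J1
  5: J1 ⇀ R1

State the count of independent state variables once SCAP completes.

β4 |J1  (source Se1 imposes e)
β1 |J2  (C1: C, integral causality)
β2 |J2  (C2 outputs effort q/C2)
β0 |J1  (closing 1-jn rule on J2)
β3 |J1  (C3: C, integral causality)
β5 |R1  (J1: last free bond brings flow in)

3  (C1, C2, C3 all integral)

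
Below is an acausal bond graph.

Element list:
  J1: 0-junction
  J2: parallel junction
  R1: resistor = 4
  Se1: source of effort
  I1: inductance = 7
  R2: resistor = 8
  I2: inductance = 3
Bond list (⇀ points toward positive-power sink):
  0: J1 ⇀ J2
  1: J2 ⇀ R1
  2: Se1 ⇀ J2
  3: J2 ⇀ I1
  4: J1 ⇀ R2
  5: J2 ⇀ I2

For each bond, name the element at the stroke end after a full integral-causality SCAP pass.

β2 →J2  (Se1 (Se) sets effort on bond)
β0 →J1  (J2 effort already set via bond 2)
β1 →R1  (0-jn J2 has e-setter on 2)
β3 →I1  (0-jn J2 has e-setter on 2)
β5 →I2  (common-e at J2 fixed by 2)
β4 →R2  (0-jn J1 has e-setter on 0)

#0 |J1
#1 |R1
#2 |J2
#3 |I1
#4 |R2
#5 |I2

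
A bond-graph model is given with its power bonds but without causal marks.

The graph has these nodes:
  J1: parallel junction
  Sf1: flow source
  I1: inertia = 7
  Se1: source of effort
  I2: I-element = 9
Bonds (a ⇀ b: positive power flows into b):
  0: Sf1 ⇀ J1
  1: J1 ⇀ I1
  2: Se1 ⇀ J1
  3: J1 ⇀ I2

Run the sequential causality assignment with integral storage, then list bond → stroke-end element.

bond 0 stroke→Sf1  (Sf1 fixes flow; stroke at Sf1)
bond 2 stroke→J1  (Se1 fixes effort; stroke away)
bond 1 stroke→I1  (J1: bond 2 brought effort, rest push out)
bond 3 stroke→I2  (common-e at J1 fixed by 2)

b0 →Sf1
b1 →I1
b2 →J1
b3 →I2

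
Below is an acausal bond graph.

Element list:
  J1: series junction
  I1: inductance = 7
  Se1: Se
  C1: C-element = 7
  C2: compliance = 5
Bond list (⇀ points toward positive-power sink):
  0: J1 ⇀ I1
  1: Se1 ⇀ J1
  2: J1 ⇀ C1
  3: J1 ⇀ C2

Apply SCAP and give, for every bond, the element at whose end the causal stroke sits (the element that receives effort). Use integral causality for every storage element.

#0 stroke→I1
#1 stroke→J1
#2 stroke→J1
#3 stroke→J1

#1 |J1  (source Se1 imposes e)
#0 |I1  (I1 outputs flow p/I1)
#2 |J1  (1-jn J1 has f-setter on 0)
#3 |J1  (common-f at J1 fixed by 0)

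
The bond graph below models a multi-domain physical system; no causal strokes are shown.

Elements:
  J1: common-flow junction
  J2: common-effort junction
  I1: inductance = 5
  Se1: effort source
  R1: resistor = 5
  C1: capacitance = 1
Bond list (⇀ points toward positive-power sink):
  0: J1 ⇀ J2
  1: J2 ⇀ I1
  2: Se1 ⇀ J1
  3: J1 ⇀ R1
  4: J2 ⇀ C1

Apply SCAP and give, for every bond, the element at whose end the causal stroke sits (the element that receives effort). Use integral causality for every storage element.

bond 2 stroke at J1  (Se1: effort source, stroke at far end)
bond 1 stroke at I1  (prefer integral on I1)
bond 4 stroke at J2  (C1: C, integral causality)
bond 0 stroke at J1  (common-e at J2 fixed by 4)
bond 3 stroke at R1  (J1: last free bond brings flow in)

β0 stroke at J1
β1 stroke at I1
β2 stroke at J1
β3 stroke at R1
β4 stroke at J2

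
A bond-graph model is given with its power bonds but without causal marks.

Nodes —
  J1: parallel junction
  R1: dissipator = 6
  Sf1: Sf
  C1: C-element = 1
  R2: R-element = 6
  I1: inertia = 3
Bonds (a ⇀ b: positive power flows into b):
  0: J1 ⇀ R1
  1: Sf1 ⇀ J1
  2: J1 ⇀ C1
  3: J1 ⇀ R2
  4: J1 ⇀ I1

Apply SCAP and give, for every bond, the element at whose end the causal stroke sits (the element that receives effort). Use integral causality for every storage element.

#1 |Sf1  (source Sf1 imposes f)
#2 |J1  (prefer integral on C1)
#0 |R1  (J1 effort already set via bond 2)
#3 |R2  (J1 effort already set via bond 2)
#4 |I1  (J1: bond 2 brought effort, rest push out)

#0 |R1
#1 |Sf1
#2 |J1
#3 |R2
#4 |I1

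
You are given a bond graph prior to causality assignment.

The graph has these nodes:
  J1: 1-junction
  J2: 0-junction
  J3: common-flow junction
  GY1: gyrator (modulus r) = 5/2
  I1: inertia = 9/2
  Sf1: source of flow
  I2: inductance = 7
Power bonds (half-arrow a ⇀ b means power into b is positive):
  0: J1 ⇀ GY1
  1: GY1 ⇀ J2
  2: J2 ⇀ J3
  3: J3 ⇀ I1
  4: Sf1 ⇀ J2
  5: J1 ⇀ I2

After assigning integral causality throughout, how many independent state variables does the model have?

2  (I1, I2 all integral)

β4 stroke→Sf1  (Sf1 (Sf) sets flow on bond)
β3 stroke→I1  (I1: I, integral causality)
β2 stroke→J3  (1-jn J3 has f-setter on 3)
β1 stroke→J2  (only one effort-in slot at J2)
β0 stroke→J1  (GY1 both-in/both-out from 1)
β5 stroke→I2  (J1: last free bond brings flow in)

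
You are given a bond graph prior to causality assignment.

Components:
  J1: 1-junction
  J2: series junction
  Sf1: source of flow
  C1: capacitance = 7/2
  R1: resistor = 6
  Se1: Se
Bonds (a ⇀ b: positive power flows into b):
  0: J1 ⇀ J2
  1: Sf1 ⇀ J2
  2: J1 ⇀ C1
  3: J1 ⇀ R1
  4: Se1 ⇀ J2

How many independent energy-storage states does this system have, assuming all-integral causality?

1  (C1 all integral)

β1 stroke→Sf1  (Sf1 (Sf) sets flow on bond)
β4 stroke→J2  (Se1 (Se) sets effort on bond)
β0 stroke→J2  (J2: bond 1 brought flow, rest push out)
β2 stroke→J1  (J1: bond 0 brought flow, rest push out)
β3 stroke→J1  (J1: bond 0 brought flow, rest push out)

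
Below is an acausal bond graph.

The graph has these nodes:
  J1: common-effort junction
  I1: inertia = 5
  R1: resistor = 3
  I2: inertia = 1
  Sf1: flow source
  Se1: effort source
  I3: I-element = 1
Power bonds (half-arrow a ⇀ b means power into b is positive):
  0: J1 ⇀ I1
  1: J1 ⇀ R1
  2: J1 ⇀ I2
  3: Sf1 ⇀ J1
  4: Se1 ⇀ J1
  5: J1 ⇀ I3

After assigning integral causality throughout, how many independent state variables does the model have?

b3 |Sf1  (source Sf1 imposes f)
b4 |J1  (source Se1 imposes e)
b0 |I1  (J1 effort already set via bond 4)
b1 |R1  (J1 effort already set via bond 4)
b2 |I2  (J1: bond 4 brought effort, rest push out)
b5 |I3  (0-jn J1 has e-setter on 4)

3  (I1, I2, I3 all integral)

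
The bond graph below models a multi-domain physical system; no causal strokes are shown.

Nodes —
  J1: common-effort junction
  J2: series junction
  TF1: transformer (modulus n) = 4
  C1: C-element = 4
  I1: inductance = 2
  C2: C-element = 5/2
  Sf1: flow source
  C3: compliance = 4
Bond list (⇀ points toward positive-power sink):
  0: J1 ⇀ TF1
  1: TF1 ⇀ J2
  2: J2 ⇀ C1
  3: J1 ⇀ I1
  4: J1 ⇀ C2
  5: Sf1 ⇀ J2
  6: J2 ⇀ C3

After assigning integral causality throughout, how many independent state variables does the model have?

#5 →Sf1  (Sf1: flow source, stroke at near end)
#1 →J2  (J2: bond 5 brought flow, rest push out)
#2 →J2  (1-jn J2 has f-setter on 5)
#6 →J2  (1-jn J2 has f-setter on 5)
#0 →TF1  (through TF1, causality passes straight; one stroke at TF1)
#3 →I1  (prefer integral on I1)
#4 →J1  (closing 0-jn rule on J1)

4  (C1, C2, C3, I1 all integral)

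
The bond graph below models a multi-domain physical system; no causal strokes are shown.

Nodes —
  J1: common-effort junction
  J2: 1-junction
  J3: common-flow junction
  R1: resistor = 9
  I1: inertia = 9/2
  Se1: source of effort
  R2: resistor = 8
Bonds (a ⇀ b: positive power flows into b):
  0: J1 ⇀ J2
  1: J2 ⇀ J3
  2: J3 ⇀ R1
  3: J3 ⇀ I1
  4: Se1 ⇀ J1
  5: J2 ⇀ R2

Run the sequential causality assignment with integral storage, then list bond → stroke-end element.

#4 stroke→J1  (Se1 (Se) sets effort on bond)
#0 stroke→J2  (common-e at J1 fixed by 4)
#3 stroke→I1  (I1 integral (f out))
#1 stroke→J3  (1-jn J3 has f-setter on 3)
#2 stroke→J3  (J3 flow already set via bond 3)
#5 stroke→J2  (common-f at J2 fixed by 1)

bond 0 →J2
bond 1 →J3
bond 2 →J3
bond 3 →I1
bond 4 →J1
bond 5 →J2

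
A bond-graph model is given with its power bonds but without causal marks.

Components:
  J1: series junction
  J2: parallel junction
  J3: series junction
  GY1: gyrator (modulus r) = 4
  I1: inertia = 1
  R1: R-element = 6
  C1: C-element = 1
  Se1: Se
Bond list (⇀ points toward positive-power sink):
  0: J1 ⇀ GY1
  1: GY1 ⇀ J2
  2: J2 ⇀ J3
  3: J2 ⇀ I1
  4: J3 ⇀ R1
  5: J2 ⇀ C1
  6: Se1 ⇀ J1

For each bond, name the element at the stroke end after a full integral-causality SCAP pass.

#0 stroke at GY1
#1 stroke at GY1
#2 stroke at J3
#3 stroke at I1
#4 stroke at R1
#5 stroke at J2
#6 stroke at J1

#6 stroke at J1  (Se1: effort source, stroke at far end)
#0 stroke at GY1  (closing 1-jn rule on J1)
#1 stroke at GY1  (GY GY1: same side as bond 0)
#3 stroke at I1  (I1 outputs flow p/I1)
#5 stroke at J2  (C1 outputs effort q/C1)
#2 stroke at J3  (common-e at J2 fixed by 5)
#4 stroke at R1  (only one flow-in slot at J3)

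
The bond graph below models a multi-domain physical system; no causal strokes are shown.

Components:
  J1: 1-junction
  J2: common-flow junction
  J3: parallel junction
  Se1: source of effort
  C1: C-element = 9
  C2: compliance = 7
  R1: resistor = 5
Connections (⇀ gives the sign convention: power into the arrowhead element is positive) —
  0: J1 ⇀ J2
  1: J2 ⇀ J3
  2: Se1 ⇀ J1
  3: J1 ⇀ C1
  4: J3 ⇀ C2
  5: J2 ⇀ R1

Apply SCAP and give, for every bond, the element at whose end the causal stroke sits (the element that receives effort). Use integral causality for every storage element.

b2 stroke at J1  (Se1 fixes effort; stroke away)
b3 stroke at J1  (prefer integral on C1)
b0 stroke at J2  (only one flow-in slot at J1)
b4 stroke at J3  (C2: C, integral causality)
b1 stroke at J2  (J3: bond 4 brought effort, rest push out)
b5 stroke at R1  (J2: last free bond brings flow in)

bond 0 →J2
bond 1 →J2
bond 2 →J1
bond 3 →J1
bond 4 →J3
bond 5 →R1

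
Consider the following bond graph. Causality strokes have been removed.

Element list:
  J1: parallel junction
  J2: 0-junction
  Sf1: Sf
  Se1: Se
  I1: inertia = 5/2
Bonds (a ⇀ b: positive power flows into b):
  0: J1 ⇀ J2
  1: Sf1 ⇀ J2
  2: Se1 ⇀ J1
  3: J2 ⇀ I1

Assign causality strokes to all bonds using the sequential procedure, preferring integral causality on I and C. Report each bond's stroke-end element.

#0 stroke at J2
#1 stroke at Sf1
#2 stroke at J1
#3 stroke at I1

b1 →Sf1  (source Sf1 imposes f)
b2 →J1  (Se1 (Se) sets effort on bond)
b0 →J2  (0-jn J1 has e-setter on 2)
b3 →I1  (J2: bond 0 brought effort, rest push out)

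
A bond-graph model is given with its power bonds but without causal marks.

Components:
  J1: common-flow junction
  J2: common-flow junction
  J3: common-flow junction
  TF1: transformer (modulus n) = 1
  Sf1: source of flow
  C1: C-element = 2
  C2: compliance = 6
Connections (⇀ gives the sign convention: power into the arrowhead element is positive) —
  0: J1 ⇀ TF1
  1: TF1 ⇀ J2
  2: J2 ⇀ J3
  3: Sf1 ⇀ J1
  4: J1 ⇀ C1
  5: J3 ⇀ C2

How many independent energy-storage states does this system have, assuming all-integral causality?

#3 stroke at Sf1  (Sf1: flow source, stroke at near end)
#0 stroke at J1  (J1 flow already set via bond 3)
#4 stroke at J1  (common-f at J1 fixed by 3)
#1 stroke at TF1  (TF TF1: opposite of bond 0)
#2 stroke at J2  (J2 flow already set via bond 1)
#5 stroke at J3  (J3: bond 2 brought flow, rest push out)

2  (C1, C2 all integral)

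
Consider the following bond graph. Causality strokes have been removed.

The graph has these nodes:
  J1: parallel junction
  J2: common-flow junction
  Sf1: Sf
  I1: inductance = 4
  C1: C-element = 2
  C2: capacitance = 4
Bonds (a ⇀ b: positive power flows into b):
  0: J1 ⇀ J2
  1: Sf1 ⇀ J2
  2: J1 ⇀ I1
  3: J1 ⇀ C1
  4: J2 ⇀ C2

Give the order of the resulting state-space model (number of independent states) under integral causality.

3  (C1, C2, I1 all integral)

bond 1 stroke at Sf1  (Sf1 fixes flow; stroke at Sf1)
bond 0 stroke at J2  (common-f at J2 fixed by 1)
bond 4 stroke at J2  (common-f at J2 fixed by 1)
bond 2 stroke at I1  (I1 outputs flow p/I1)
bond 3 stroke at J1  (closing 0-jn rule on J1)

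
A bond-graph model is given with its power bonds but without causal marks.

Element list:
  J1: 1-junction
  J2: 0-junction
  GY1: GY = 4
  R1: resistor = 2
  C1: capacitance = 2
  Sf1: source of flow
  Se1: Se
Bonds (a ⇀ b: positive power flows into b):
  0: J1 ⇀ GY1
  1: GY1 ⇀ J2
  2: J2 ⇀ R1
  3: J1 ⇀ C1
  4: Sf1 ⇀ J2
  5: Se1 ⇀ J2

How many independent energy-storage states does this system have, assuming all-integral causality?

b4 stroke at Sf1  (Sf1 (Sf) sets flow on bond)
b5 stroke at J2  (source Se1 imposes e)
b1 stroke at GY1  (J2 effort already set via bond 5)
b2 stroke at R1  (J2: bond 5 brought effort, rest push out)
b0 stroke at GY1  (GY1 both-in/both-out from 1)
b3 stroke at J1  (J1 flow already set via bond 0)

1  (C1 all integral)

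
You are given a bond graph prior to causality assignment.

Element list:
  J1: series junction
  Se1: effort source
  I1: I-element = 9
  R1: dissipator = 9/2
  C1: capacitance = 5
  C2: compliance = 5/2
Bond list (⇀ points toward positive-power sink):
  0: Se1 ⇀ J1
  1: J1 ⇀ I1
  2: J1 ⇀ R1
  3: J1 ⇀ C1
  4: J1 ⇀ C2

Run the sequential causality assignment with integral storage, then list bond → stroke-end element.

b0 stroke at J1  (Se1 (Se) sets effort on bond)
b1 stroke at I1  (I1 outputs flow p/I1)
b2 stroke at J1  (1-jn J1 has f-setter on 1)
b3 stroke at J1  (J1 flow already set via bond 1)
b4 stroke at J1  (J1 flow already set via bond 1)

#0 stroke at J1
#1 stroke at I1
#2 stroke at J1
#3 stroke at J1
#4 stroke at J1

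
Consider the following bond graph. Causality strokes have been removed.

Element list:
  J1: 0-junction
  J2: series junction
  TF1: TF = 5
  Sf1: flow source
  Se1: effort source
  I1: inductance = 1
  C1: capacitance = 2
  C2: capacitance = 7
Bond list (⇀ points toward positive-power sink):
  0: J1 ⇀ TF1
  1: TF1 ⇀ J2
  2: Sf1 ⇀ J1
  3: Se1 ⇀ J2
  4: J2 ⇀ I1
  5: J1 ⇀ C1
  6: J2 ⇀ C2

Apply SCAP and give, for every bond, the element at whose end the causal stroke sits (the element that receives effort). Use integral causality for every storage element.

b2 stroke at Sf1  (Sf1 (Sf) sets flow on bond)
b3 stroke at J2  (Se1 fixes effort; stroke away)
b4 stroke at I1  (I1: I, integral causality)
b1 stroke at J2  (common-f at J2 fixed by 4)
b6 stroke at J2  (J2 flow already set via bond 4)
b0 stroke at TF1  (through TF1, causality passes straight; one stroke at TF1)
b5 stroke at J1  (only one effort-in slot at J1)

β0 →TF1
β1 →J2
β2 →Sf1
β3 →J2
β4 →I1
β5 →J1
β6 →J2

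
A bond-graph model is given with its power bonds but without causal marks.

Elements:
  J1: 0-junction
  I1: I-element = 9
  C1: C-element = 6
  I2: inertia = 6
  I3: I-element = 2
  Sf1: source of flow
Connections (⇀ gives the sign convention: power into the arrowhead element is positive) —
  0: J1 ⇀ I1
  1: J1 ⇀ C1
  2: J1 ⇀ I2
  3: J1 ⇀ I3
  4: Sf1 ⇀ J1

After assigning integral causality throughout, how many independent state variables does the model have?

4  (C1, I1, I2, I3 all integral)

β4 stroke→Sf1  (Sf1 fixes flow; stroke at Sf1)
β0 stroke→I1  (I1 integral (f out))
β1 stroke→J1  (C1: C, integral causality)
β2 stroke→I2  (J1: bond 1 brought effort, rest push out)
β3 stroke→I3  (common-e at J1 fixed by 1)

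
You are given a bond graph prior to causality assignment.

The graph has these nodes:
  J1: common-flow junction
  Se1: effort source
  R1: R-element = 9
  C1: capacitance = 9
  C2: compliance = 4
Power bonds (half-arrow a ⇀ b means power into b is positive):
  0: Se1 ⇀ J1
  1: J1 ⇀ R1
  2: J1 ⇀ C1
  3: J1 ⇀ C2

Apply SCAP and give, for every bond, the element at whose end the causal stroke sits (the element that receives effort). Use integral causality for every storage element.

#0 stroke at J1  (source Se1 imposes e)
#2 stroke at J1  (C1 outputs effort q/C1)
#3 stroke at J1  (prefer integral on C2)
#1 stroke at R1  (only one flow-in slot at J1)

bond 0 |J1
bond 1 |R1
bond 2 |J1
bond 3 |J1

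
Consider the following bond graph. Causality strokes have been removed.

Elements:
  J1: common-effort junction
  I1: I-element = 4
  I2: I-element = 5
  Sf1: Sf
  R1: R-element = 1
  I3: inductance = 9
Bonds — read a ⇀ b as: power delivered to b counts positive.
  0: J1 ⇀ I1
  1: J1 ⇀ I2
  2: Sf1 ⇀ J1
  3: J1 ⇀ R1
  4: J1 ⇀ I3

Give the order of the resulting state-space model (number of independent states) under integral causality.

#2 |Sf1  (Sf1 fixes flow; stroke at Sf1)
#0 |I1  (I1: I, integral causality)
#1 |I2  (prefer integral on I2)
#4 |I3  (I3 integral (f out))
#3 |J1  (J1 needs exactly one e-in)

3  (I1, I2, I3 all integral)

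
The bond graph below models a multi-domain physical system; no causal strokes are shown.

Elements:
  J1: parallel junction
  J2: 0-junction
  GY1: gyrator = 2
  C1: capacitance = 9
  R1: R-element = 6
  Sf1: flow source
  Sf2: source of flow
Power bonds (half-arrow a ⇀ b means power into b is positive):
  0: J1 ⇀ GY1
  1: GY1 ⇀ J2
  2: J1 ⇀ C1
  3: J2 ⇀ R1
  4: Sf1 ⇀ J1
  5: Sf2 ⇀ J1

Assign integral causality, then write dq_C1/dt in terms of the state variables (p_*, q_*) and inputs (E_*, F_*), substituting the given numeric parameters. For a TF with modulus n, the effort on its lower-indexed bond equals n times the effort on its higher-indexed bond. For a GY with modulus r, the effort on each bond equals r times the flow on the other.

bond 4 stroke at Sf1  (Sf1 (Sf) sets flow on bond)
bond 5 stroke at Sf2  (Sf2 fixes flow; stroke at Sf2)
bond 2 stroke at J1  (C1 integral (e out))
bond 0 stroke at GY1  (J1 effort already set via bond 2)
bond 1 stroke at GY1  (through GY1, causality inverts; strokes same side of GY1)
bond 3 stroke at J2  (only one effort-in slot at J2)

dq_C1/dt = F_Sf1 + F_Sf2 - q_C1/6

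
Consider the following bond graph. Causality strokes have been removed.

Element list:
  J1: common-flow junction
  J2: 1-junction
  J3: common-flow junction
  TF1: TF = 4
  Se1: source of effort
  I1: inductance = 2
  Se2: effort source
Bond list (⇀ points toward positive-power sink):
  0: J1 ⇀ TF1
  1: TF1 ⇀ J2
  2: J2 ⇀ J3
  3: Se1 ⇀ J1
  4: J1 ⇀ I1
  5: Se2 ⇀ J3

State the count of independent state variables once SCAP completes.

1  (I1 all integral)

#3 stroke at J1  (Se1: effort source, stroke at far end)
#5 stroke at J3  (source Se2 imposes e)
#2 stroke at J2  (only one flow-in slot at J3)
#1 stroke at TF1  (only one flow-in slot at J2)
#0 stroke at J1  (through TF1, causality passes straight; one stroke at TF1)
#4 stroke at I1  (only one flow-in slot at J1)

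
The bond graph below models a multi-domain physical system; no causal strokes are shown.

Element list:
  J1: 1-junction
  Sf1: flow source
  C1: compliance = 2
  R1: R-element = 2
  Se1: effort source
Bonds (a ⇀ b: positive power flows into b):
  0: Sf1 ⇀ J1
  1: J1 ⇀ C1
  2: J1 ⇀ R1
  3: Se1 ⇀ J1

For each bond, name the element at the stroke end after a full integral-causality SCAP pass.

b0 →Sf1  (Sf1 fixes flow; stroke at Sf1)
b3 →J1  (Se1 fixes effort; stroke away)
b1 →J1  (J1 flow already set via bond 0)
b2 →J1  (common-f at J1 fixed by 0)

#0 →Sf1
#1 →J1
#2 →J1
#3 →J1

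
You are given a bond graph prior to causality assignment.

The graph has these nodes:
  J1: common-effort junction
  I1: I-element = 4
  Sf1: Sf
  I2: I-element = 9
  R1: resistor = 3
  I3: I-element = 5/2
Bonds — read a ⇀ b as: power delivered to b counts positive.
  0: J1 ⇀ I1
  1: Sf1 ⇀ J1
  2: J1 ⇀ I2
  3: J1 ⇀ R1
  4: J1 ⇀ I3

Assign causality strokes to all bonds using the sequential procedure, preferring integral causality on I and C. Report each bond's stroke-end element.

bond 0 stroke→I1
bond 1 stroke→Sf1
bond 2 stroke→I2
bond 3 stroke→J1
bond 4 stroke→I3

#1 stroke→Sf1  (Sf1: flow source, stroke at near end)
#0 stroke→I1  (I1 outputs flow p/I1)
#2 stroke→I2  (I2 integral (f out))
#4 stroke→I3  (I3: I, integral causality)
#3 stroke→J1  (J1 needs exactly one e-in)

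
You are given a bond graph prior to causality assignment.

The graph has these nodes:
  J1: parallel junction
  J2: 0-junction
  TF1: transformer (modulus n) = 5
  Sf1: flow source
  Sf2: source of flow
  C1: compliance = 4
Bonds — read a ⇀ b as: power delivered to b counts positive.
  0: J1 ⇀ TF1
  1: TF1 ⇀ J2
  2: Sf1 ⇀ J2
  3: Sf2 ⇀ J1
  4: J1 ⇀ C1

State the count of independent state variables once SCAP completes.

#2 stroke at Sf1  (source Sf1 imposes f)
#3 stroke at Sf2  (source Sf2 imposes f)
#1 stroke at J2  (J2 needs exactly one e-in)
#0 stroke at TF1  (TF1 one-in-one-out from 1)
#4 stroke at J1  (J1 needs exactly one e-in)

1  (C1 all integral)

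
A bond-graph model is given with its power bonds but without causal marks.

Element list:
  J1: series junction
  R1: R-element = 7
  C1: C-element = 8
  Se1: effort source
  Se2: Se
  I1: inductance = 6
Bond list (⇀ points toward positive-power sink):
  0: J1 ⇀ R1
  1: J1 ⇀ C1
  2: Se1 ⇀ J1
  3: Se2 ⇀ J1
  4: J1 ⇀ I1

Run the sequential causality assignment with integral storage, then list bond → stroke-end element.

#0 →J1
#1 →J1
#2 →J1
#3 →J1
#4 →I1

#2 |J1  (Se1 (Se) sets effort on bond)
#3 |J1  (source Se2 imposes e)
#1 |J1  (C1 outputs effort q/C1)
#4 |I1  (I1 integral (f out))
#0 |J1  (1-jn J1 has f-setter on 4)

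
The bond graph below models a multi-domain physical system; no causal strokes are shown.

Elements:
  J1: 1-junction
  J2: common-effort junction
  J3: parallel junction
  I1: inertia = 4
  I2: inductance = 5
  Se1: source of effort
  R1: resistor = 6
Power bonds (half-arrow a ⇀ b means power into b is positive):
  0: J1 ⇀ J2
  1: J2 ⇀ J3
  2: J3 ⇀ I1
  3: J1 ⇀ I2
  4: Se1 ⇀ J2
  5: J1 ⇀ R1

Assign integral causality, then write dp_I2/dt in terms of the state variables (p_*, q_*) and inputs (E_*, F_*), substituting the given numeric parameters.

#4 |J2  (Se1 fixes effort; stroke away)
#0 |J1  (J2: bond 4 brought effort, rest push out)
#1 |J3  (0-jn J2 has e-setter on 4)
#2 |I1  (0-jn J3 has e-setter on 1)
#3 |I2  (I2 integral (f out))
#5 |J1  (common-f at J1 fixed by 3)

dp_I2/dt = -E_Se1 - 6*p_I2/5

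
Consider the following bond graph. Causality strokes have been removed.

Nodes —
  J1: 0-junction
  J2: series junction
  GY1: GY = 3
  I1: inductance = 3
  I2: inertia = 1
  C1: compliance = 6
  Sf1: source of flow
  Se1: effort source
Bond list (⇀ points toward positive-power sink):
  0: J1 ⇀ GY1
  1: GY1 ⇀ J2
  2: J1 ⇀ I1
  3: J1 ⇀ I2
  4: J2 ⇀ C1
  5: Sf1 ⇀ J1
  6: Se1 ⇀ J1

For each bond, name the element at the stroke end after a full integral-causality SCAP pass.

β5 →Sf1  (Sf1: flow source, stroke at near end)
β6 →J1  (Se1 fixes effort; stroke away)
β0 →GY1  (common-e at J1 fixed by 6)
β2 →I1  (J1 effort already set via bond 6)
β3 →I2  (J1: bond 6 brought effort, rest push out)
β1 →GY1  (GY1: gyrator matches bond 0)
β4 →J2  (J2: bond 1 brought flow, rest push out)

#0 →GY1
#1 →GY1
#2 →I1
#3 →I2
#4 →J2
#5 →Sf1
#6 →J1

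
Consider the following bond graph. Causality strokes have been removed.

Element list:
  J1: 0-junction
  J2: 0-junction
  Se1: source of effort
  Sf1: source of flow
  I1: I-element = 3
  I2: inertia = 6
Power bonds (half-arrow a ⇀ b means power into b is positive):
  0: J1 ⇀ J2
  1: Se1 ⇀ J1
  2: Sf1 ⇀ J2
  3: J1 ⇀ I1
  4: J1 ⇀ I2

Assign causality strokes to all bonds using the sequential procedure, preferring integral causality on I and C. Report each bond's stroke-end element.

b1 |J1  (Se1 (Se) sets effort on bond)
b2 |Sf1  (Sf1 fixes flow; stroke at Sf1)
b0 |J2  (0-jn J1 has e-setter on 1)
b3 |I1  (0-jn J1 has e-setter on 1)
b4 |I2  (common-e at J1 fixed by 1)

bond 0 |J2
bond 1 |J1
bond 2 |Sf1
bond 3 |I1
bond 4 |I2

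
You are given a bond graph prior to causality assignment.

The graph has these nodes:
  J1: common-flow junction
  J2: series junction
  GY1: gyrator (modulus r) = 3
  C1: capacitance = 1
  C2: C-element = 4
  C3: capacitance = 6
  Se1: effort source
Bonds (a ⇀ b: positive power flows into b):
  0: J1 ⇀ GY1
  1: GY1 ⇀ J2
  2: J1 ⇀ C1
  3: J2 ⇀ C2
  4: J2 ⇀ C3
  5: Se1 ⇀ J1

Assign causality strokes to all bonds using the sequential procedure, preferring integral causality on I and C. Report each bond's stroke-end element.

β0 →GY1
β1 →GY1
β2 →J1
β3 →J2
β4 →J2
β5 →J1

β5 stroke→J1  (Se1 (Se) sets effort on bond)
β2 stroke→J1  (C1 outputs effort q/C1)
β0 stroke→GY1  (closing 1-jn rule on J1)
β1 stroke→GY1  (GY1 both-in/both-out from 0)
β3 stroke→J2  (common-f at J2 fixed by 1)
β4 stroke→J2  (common-f at J2 fixed by 1)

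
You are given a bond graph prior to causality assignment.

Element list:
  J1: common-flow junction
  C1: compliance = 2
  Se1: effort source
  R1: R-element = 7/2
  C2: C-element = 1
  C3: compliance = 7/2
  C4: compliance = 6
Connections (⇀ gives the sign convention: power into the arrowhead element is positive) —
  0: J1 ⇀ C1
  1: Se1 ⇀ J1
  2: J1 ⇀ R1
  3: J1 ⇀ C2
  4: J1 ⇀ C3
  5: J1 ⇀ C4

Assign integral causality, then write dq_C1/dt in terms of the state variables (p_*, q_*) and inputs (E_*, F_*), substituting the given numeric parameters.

dq_C1/dt = 2*E_Se1/7 - q_C1/7 - 2*q_C2/7 - 4*q_C3/49 - q_C4/21

bond 1 stroke→J1  (Se1: effort source, stroke at far end)
bond 0 stroke→J1  (C1: C, integral causality)
bond 3 stroke→J1  (C2 outputs effort q/C2)
bond 4 stroke→J1  (C3 integral (e out))
bond 5 stroke→J1  (prefer integral on C4)
bond 2 stroke→R1  (J1 needs exactly one f-in)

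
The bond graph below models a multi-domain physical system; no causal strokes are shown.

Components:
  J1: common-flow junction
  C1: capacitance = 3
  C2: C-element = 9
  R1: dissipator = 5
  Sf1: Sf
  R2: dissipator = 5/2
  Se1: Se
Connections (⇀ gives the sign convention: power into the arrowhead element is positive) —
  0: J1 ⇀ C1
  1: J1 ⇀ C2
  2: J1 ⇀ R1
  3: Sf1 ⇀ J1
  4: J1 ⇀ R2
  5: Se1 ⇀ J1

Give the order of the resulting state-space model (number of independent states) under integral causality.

2  (C1, C2 all integral)

#3 →Sf1  (Sf1 fixes flow; stroke at Sf1)
#5 →J1  (Se1: effort source, stroke at far end)
#0 →J1  (1-jn J1 has f-setter on 3)
#1 →J1  (common-f at J1 fixed by 3)
#2 →J1  (J1 flow already set via bond 3)
#4 →J1  (1-jn J1 has f-setter on 3)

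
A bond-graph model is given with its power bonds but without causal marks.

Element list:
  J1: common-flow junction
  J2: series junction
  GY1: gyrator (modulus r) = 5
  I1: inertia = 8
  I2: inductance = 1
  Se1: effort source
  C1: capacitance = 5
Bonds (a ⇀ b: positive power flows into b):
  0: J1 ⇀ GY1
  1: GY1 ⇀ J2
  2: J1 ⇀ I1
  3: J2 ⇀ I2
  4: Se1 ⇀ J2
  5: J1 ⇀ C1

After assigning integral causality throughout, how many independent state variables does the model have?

3  (C1, I1, I2 all integral)

β4 stroke→J2  (Se1 fixes effort; stroke away)
β2 stroke→I1  (I1 outputs flow p/I1)
β0 stroke→J1  (1-jn J1 has f-setter on 2)
β5 stroke→J1  (common-f at J1 fixed by 2)
β1 stroke→J2  (GY1 both-in/both-out from 0)
β3 stroke→I2  (J2 needs exactly one f-in)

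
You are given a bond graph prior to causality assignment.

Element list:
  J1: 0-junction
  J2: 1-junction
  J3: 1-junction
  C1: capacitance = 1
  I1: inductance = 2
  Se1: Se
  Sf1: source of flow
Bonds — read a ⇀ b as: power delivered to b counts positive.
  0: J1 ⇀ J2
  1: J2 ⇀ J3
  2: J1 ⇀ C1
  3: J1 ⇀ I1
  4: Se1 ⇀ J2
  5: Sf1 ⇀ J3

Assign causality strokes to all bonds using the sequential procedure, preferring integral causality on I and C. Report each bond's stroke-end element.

β0 stroke at J2
β1 stroke at J3
β2 stroke at J1
β3 stroke at I1
β4 stroke at J2
β5 stroke at Sf1

bond 4 |J2  (Se1 fixes effort; stroke away)
bond 5 |Sf1  (Sf1 (Sf) sets flow on bond)
bond 1 |J3  (J3: bond 5 brought flow, rest push out)
bond 0 |J2  (1-jn J2 has f-setter on 1)
bond 2 |J1  (C1: C, integral causality)
bond 3 |I1  (J1: bond 2 brought effort, rest push out)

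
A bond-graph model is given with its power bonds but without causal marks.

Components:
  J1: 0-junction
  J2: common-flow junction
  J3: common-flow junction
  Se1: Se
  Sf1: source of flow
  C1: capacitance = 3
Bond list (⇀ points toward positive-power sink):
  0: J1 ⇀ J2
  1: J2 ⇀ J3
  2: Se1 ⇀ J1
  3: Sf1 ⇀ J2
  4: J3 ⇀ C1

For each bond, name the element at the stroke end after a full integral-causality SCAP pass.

β0 →J2
β1 →J2
β2 →J1
β3 →Sf1
β4 →J3

b2 stroke→J1  (Se1: effort source, stroke at far end)
b3 stroke→Sf1  (Sf1 (Sf) sets flow on bond)
b0 stroke→J2  (common-e at J1 fixed by 2)
b1 stroke→J2  (common-f at J2 fixed by 3)
b4 stroke→J3  (1-jn J3 has f-setter on 1)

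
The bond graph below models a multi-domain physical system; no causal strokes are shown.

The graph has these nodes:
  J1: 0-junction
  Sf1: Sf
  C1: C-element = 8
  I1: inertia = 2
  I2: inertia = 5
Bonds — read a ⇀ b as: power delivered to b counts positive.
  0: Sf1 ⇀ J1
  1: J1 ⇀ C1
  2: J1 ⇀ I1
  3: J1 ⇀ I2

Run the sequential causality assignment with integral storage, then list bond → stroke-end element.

bond 0 stroke→Sf1
bond 1 stroke→J1
bond 2 stroke→I1
bond 3 stroke→I2

β0 stroke→Sf1  (Sf1 fixes flow; stroke at Sf1)
β1 stroke→J1  (C1: C, integral causality)
β2 stroke→I1  (common-e at J1 fixed by 1)
β3 stroke→I2  (common-e at J1 fixed by 1)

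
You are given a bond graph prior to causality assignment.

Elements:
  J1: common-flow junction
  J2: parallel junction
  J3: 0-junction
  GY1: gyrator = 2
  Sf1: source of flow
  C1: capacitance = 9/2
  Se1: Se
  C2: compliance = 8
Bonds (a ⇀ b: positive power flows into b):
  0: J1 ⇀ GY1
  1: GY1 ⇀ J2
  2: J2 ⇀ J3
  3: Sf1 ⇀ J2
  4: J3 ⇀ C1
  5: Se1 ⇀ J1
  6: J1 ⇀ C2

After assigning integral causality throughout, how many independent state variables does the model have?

#3 →Sf1  (Sf1: flow source, stroke at near end)
#5 →J1  (source Se1 imposes e)
#4 →J3  (C1 outputs effort q/C1)
#2 →J2  (0-jn J3 has e-setter on 4)
#1 →GY1  (common-e at J2 fixed by 2)
#0 →GY1  (GY GY1: same side as bond 1)
#6 →J1  (common-f at J1 fixed by 0)

2  (C1, C2 all integral)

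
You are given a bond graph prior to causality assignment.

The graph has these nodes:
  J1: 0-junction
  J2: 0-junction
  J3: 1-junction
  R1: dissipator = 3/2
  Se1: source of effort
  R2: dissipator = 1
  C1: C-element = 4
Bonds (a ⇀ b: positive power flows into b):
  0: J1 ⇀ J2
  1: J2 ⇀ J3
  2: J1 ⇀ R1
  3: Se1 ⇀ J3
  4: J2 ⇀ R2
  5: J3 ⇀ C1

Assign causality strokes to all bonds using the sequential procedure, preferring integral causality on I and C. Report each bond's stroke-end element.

#0 stroke→J1
#1 stroke→J2
#2 stroke→R1
#3 stroke→J3
#4 stroke→R2
#5 stroke→J3

β3 |J3  (Se1 (Se) sets effort on bond)
β5 |J3  (C1: C, integral causality)
β1 |J2  (only one flow-in slot at J3)
β0 |J1  (0-jn J2 has e-setter on 1)
β4 |R2  (common-e at J2 fixed by 1)
β2 |R1  (common-e at J1 fixed by 0)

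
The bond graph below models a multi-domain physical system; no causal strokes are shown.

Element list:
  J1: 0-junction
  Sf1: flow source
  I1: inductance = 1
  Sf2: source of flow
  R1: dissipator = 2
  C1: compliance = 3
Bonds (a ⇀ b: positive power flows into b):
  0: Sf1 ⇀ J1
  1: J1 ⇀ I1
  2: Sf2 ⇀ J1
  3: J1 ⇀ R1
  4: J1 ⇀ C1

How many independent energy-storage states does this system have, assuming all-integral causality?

2  (C1, I1 all integral)

bond 0 stroke at Sf1  (Sf1: flow source, stroke at near end)
bond 2 stroke at Sf2  (Sf2: flow source, stroke at near end)
bond 1 stroke at I1  (I1 outputs flow p/I1)
bond 4 stroke at J1  (C1: C, integral causality)
bond 3 stroke at R1  (0-jn J1 has e-setter on 4)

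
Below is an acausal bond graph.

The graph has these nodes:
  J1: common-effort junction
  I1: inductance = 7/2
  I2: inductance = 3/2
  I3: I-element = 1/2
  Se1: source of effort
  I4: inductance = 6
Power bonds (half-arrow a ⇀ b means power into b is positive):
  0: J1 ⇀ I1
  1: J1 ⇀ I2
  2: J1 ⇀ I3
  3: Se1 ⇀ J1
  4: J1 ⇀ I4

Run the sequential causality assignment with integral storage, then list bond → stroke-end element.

β0 →I1
β1 →I2
β2 →I3
β3 →J1
β4 →I4

bond 3 →J1  (Se1 (Se) sets effort on bond)
bond 0 →I1  (J1: bond 3 brought effort, rest push out)
bond 1 →I2  (0-jn J1 has e-setter on 3)
bond 2 →I3  (common-e at J1 fixed by 3)
bond 4 →I4  (common-e at J1 fixed by 3)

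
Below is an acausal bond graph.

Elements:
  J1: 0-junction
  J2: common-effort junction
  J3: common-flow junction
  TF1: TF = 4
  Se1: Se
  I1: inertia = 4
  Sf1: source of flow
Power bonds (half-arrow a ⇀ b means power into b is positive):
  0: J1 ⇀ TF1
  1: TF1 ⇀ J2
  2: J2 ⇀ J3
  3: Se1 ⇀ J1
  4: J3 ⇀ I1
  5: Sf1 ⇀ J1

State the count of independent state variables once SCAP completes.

1  (I1 all integral)

bond 3 |J1  (Se1 fixes effort; stroke away)
bond 5 |Sf1  (source Sf1 imposes f)
bond 0 |TF1  (common-e at J1 fixed by 3)
bond 1 |J2  (TF1: transformer flips bond 0)
bond 2 |J3  (common-e at J2 fixed by 1)
bond 4 |I1  (J3: last free bond brings flow in)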